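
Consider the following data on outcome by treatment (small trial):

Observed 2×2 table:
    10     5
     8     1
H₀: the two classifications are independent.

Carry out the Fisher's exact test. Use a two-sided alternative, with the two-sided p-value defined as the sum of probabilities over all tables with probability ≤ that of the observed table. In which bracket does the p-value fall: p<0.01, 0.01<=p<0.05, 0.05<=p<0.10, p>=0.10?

Margins: r₁=15, r₂=9, c₁=18, c₂=6, n=24
p_obs = C(15,10)·C(9,8)/C(24,18); sum pmf over tables with pmf ≤ p_obs
p-value (two-sided) = 0.35095
→ bracket: p>=0.10

p-value bracket: p>=0.10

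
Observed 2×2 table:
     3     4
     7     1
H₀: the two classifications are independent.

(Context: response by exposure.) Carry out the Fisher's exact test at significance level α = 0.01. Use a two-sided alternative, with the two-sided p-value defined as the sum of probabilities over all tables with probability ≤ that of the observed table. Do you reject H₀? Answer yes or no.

Margins: r₁=7, r₂=8, c₁=10, c₂=5, n=15
p_obs = C(7,3)·C(8,7)/C(15,10); sum pmf over tables with pmf ≤ p_obs
p-value (two-sided) = 0.11888
At α=0.01: p ≥ α → fail to reject H₀

reject H₀: no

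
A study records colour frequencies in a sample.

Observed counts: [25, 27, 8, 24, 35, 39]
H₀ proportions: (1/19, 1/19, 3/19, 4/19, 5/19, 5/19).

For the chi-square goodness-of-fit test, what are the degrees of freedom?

df = k − 1 = 6 − 1 = 5

degrees of freedom = 5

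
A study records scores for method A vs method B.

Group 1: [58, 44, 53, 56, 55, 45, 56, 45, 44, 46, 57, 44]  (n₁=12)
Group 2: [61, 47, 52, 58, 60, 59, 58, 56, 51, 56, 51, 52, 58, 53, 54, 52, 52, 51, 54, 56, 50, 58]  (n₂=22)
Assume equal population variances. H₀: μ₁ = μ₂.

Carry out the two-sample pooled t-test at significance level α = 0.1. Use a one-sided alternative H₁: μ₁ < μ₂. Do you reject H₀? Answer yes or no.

reject H₀: yes

x̄₁=50.250, s₁=5.972, n₁=12
x̄₂=54.500, s₂=3.713, n₂=22
s_p² = [11·5.972² + 21·3.713²]/32 = 21.3047
SE = √(s_p²·(1/12+1/22)) = 1.6564
t = (50.250−54.500)/1.6564 = -2.5657
df = 32
p-value (one-sided, H₁ less) = 0.00759
At α=0.1: p < α → reject H₀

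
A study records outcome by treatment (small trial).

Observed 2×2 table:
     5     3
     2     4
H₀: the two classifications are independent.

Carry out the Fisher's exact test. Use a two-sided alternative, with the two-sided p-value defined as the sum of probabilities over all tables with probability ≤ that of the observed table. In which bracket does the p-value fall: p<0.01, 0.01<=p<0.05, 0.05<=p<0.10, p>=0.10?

p-value bracket: p>=0.10

Margins: r₁=8, r₂=6, c₁=7, c₂=7, n=14
p_obs = C(8,5)·C(6,2)/C(14,7); sum pmf over tables with pmf ≤ p_obs
p-value (two-sided) = 0.59207
→ bracket: p>=0.10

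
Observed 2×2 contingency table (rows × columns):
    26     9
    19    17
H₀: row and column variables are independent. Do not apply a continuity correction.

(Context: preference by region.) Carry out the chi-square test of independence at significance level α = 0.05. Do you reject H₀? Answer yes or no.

reject H₀: no

Row totals [35, 36], col totals [45, 26], n=71
χ² = (26−22.18)²/22.18 + (9−12.82)²/12.82 + (19−22.82)²/22.82 + (17−13.18)²/13.18 = 3.5370
df = 1
p-value (upper-tail) = 0.06001
At α=0.05: p ≥ α → fail to reject H₀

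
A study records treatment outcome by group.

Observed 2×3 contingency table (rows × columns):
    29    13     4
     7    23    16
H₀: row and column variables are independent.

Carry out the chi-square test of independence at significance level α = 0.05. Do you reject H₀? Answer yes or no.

Row totals [46, 46], col totals [36, 36, 20], n=92
χ² = (29−18.00)²/18.00 + (13−18.00)²/18.00 + (4−10.00)²/10.00 + (7−18.00)²/18.00 + (23−18.00)²/18.00 + (16−10.00)²/10.00 = 23.4222
df = 2
p-value (upper-tail) = 0.00001
At α=0.05: p < α → reject H₀

reject H₀: yes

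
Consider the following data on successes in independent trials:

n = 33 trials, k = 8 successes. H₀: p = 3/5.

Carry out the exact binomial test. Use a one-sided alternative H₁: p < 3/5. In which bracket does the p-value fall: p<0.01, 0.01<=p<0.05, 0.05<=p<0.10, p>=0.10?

p-value bracket: p<0.01

Exact binomial: n=33, k=8, p₀=3/5=0.6000
P(X≤8) from Σ C(n,i)·p₀^i·(1−p₀)^(n−i)
p-value (one-sided, H₁ less) = 0.00003
→ bracket: p<0.01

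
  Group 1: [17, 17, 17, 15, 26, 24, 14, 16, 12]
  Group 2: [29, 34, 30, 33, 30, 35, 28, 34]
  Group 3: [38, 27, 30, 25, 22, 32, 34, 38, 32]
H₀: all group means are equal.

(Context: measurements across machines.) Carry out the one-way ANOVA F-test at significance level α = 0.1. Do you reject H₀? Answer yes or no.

Group means [17.56, 31.62, 30.89], grand mean 26.500
SSB = Σnᵢ(x̄ᵢ−x̄)² = 1103.514; SSW = ΣΣ(x−x̄ᵢ)² = 458.986
MSB = 1103.514/2 = 551.7569; MSW = 458.986/23 = 19.9559
F = MSB/MSW = 27.6488
df = (2, 23)
p-value (upper-tail) = 0.00000
At α=0.1: p < α → reject H₀

reject H₀: yes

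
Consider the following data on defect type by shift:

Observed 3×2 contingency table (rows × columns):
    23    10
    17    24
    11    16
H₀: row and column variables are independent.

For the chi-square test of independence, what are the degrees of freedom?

degrees of freedom = 2

df = (r−1)(c−1) = (3−1)·(2−1) = 2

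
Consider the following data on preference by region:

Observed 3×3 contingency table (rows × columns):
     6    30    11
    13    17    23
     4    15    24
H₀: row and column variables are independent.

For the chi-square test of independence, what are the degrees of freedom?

df = (r−1)(c−1) = (3−1)·(3−1) = 4

degrees of freedom = 4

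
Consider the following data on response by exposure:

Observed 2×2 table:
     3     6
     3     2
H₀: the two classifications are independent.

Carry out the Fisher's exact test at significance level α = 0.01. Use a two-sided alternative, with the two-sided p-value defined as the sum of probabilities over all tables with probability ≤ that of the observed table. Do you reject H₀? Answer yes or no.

Margins: r₁=9, r₂=5, c₁=6, c₂=8, n=14
p_obs = C(9,3)·C(5,3)/C(14,6); sum pmf over tables with pmf ≤ p_obs
p-value (two-sided) = 0.58042
At α=0.01: p ≥ α → fail to reject H₀

reject H₀: no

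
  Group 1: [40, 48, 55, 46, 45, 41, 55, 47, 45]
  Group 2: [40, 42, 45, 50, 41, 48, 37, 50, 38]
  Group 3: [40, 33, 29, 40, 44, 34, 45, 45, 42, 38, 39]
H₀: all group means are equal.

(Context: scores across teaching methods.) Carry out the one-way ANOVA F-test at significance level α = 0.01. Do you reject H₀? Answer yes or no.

reject H₀: yes

Group means [46.89, 43.44, 39.00], grand mean 42.828
SSB = Σnᵢ(x̄ᵢ−x̄)² = 313.027; SSW = ΣΣ(x−x̄ᵢ)² = 693.111
MSB = 313.027/2 = 156.5134; MSW = 693.111/26 = 26.6581
F = MSB/MSW = 5.8711
df = (2, 26)
p-value (upper-tail) = 0.00787
At α=0.01: p < α → reject H₀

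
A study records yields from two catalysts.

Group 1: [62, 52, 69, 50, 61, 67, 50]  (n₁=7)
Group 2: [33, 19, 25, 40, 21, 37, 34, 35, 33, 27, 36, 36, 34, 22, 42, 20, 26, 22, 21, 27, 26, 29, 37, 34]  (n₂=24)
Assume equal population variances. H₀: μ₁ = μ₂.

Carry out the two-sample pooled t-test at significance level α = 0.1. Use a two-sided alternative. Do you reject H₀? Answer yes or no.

x̄₁=58.714, s₁=8.036, n₁=7
x̄₂=29.833, s₂=6.888, n₂=24
s_p² = [6·8.036² + 23·6.888²]/29 = 50.9918
SE = √(s_p²·(1/7+1/24)) = 3.0674
t = (58.714−29.833)/3.0674 = 9.4153
df = 29
p-value (two-sided) = 0.00000
At α=0.1: p < α → reject H₀

reject H₀: yes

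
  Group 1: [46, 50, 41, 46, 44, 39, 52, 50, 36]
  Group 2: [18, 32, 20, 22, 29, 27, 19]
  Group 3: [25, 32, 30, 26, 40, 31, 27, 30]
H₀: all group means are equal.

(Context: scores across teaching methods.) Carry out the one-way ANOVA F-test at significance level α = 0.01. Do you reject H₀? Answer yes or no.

Group means [44.89, 23.86, 30.12], grand mean 33.833
SSB = Σnᵢ(x̄ᵢ−x̄)² = 1906.712; SSW = ΣΣ(x−x̄ᵢ)² = 568.621
MSB = 1906.712/2 = 953.3562; MSW = 568.621/21 = 27.0772
F = MSB/MSW = 35.2088
df = (2, 21)
p-value (upper-tail) = 0.00000
At α=0.01: p < α → reject H₀

reject H₀: yes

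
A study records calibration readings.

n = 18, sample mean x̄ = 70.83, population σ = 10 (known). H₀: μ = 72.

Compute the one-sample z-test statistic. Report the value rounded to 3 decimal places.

test statistic = -0.496

SE = σ/√n = 10/√18 = 2.3570
z = (x̄−μ₀)/SE = (70.83−72)/2.3570 = -0.4964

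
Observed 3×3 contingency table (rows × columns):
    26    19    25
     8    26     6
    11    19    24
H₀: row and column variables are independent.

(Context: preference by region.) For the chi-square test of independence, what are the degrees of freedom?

degrees of freedom = 4

df = (r−1)(c−1) = (3−1)·(3−1) = 4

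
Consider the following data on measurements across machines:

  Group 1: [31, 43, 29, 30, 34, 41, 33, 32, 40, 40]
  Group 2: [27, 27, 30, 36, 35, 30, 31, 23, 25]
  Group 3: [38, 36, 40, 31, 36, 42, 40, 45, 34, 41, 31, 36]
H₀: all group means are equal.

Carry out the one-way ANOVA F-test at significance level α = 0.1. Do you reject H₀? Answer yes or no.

Group means [35.30, 29.33, 37.50], grand mean 34.419
SSB = Σnᵢ(x̄ᵢ−x̄)² = 354.448; SSW = ΣΣ(x−x̄ᵢ)² = 595.100
MSB = 354.448/2 = 177.2242; MSW = 595.100/28 = 21.2536
F = MSB/MSW = 8.3386
df = (2, 28)
p-value (upper-tail) = 0.00144
At α=0.1: p < α → reject H₀

reject H₀: yes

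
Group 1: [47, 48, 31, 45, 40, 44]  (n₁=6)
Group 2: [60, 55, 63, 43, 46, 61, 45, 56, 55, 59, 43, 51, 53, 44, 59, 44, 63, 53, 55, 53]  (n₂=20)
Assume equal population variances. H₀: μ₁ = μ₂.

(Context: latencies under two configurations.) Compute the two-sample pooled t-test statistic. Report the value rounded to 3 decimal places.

x̄₁=42.500, s₁=6.285, n₁=6
x̄₂=53.050, s₂=6.825, n₂=20
s_p² = [5·6.285² + 19·6.825²]/24 = 45.1021
SE = √(s_p²·(1/6+1/20)) = 3.1260
t = (42.500−53.050)/3.1260 = -3.3749
df = 24

test statistic = -3.375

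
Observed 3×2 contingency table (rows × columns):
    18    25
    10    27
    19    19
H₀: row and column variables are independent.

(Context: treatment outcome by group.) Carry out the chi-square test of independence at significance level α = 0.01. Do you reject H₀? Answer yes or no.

Row totals [43, 37, 38], col totals [47, 71], n=118
χ² = (18−17.13)²/17.13 + (25−25.87)²/25.87 + (10−14.74)²/14.74 + (27−22.26)²/22.26 + (19−15.14)²/15.14 + (19−22.86)²/22.86 = 4.2446
df = 2
p-value (upper-tail) = 0.11976
At α=0.01: p ≥ α → fail to reject H₀

reject H₀: no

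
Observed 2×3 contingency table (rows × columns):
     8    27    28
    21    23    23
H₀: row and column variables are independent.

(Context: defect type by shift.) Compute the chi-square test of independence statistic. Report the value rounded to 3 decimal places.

Row totals [63, 67], col totals [29, 50, 51], n=130
χ² = (8−14.05)²/14.05 + (27−24.23)²/24.23 + (28−24.72)²/24.72 + (21−14.95)²/14.95 + (23−25.77)²/25.77 + (23−26.28)²/26.28 = 6.5209
df = 2

test statistic = 6.521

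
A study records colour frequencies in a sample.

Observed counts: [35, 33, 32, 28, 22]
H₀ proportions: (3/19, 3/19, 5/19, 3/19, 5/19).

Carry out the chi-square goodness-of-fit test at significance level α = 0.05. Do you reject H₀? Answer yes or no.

reject H₀: yes

n = 150; E_i = n·p_i = [23.68, 23.68, 39.47, 23.68, 39.47]
χ² = (35−23.68)²/23.68 + (33−23.68)²/23.68 + (32−39.47)²/39.47 + (28−23.68)²/23.68 + (22−39.47)²/39.47 = 19.0071
df = 4
p-value (upper-tail) = 0.00078
At α=0.05: p < α → reject H₀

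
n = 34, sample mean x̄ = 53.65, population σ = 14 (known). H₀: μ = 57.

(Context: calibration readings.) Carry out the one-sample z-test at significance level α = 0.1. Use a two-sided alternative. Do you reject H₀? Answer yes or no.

reject H₀: no

SE = σ/√n = 14/√34 = 2.4010
z = (x̄−μ₀)/SE = (53.65−57)/2.4010 = -1.3953
p-value (two-sided) = 0.16294
At α=0.1: p ≥ α → fail to reject H₀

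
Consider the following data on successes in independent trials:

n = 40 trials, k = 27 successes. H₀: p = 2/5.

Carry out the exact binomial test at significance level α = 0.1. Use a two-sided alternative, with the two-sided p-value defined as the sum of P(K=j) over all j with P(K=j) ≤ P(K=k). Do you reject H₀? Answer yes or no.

reject H₀: yes

Exact binomial: n=40, k=27, p₀=2/5=0.4000
P(X=j) = C(n,j)·p₀^j·(1−p₀)^(n−j); p = Σ P(X=j) over j with P(X=j) ≤ P(X=27)
p-value (two-sided) = 0.00055
At α=0.1: p < α → reject H₀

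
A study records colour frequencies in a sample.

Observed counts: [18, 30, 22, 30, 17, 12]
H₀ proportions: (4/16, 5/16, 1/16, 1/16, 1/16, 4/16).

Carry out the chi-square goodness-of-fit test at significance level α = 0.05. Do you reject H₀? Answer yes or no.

n = 129; E_i = n·p_i = [32.25, 40.31, 8.06, 8.06, 8.06, 32.25]
χ² = (18−32.25)²/32.25 + (30−40.31)²/40.31 + (22−8.06)²/8.06 + (30−8.06)²/8.06 + (17−8.06)²/8.06 + (12−32.25)²/32.25 = 115.3411
df = 5
p-value (upper-tail) = 0.00000
At α=0.05: p < α → reject H₀

reject H₀: yes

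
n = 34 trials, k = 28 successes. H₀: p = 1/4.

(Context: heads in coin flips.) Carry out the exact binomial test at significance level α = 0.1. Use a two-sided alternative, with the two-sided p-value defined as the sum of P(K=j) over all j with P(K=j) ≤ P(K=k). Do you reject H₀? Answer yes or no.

Exact binomial: n=34, k=28, p₀=1/4=0.2500
P(X=j) = C(n,j)·p₀^j·(1−p₀)^(n−j); p = Σ P(X=j) over j with P(X=j) ≤ P(X=28)
p-value (two-sided) = 0.00000
At α=0.1: p < α → reject H₀

reject H₀: yes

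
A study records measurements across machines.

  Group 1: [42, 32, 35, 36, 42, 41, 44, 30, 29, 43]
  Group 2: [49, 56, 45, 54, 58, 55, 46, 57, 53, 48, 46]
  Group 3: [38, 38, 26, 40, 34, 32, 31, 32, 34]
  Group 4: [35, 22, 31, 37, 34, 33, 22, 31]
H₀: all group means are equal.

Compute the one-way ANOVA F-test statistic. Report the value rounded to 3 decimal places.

test statistic = 32.056

Group means [37.40, 51.55, 33.89, 30.62], grand mean 39.237
SSB = Σnᵢ(x̄ᵢ−x̄)² = 2550.977; SSW = ΣΣ(x−x̄ᵢ)² = 901.891
MSB = 2550.977/3 = 850.3258; MSW = 901.891/34 = 26.5262
F = MSB/MSW = 32.0561
df = (3, 34)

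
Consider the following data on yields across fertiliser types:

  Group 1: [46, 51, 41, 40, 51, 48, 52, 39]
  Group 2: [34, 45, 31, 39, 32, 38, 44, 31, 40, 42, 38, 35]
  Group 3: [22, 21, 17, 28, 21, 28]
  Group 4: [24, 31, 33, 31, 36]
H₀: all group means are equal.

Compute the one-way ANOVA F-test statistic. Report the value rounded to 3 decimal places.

Group means [46.00, 37.42, 22.83, 31.00], grand mean 35.774
SSB = Σnᵢ(x̄ᵢ−x̄)² = 1987.669; SSW = ΣΣ(x−x̄ᵢ)² = 633.750
MSB = 1987.669/3 = 662.5565; MSW = 633.750/27 = 23.4722
F = MSB/MSW = 28.2273
df = (3, 27)

test statistic = 28.227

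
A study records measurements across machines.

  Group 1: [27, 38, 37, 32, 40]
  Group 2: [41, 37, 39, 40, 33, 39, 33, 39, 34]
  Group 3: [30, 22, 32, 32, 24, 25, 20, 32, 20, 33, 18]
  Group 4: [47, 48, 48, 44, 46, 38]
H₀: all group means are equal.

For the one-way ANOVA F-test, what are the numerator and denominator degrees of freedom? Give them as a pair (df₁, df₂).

k = 4 groups, N = 31 total
df = (k−1, N−k) = (4−1, 31−4) = (3, 27)

degrees of freedom = [3, 27]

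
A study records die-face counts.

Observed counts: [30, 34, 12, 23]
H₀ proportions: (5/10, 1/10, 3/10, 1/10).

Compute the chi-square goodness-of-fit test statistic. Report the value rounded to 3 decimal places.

n = 99; E_i = n·p_i = [49.50, 9.90, 29.70, 9.90]
χ² = (30−49.50)²/49.50 + (34−9.90)²/9.90 + (12−29.70)²/29.70 + (23−9.90)²/9.90 = 94.2323
df = 3

test statistic = 94.232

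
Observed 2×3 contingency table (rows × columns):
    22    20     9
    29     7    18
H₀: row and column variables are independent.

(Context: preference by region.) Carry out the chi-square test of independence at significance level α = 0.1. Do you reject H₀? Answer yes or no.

Row totals [51, 54], col totals [51, 27, 27], n=105
χ² = (22−24.77)²/24.77 + (20−13.11)²/13.11 + (9−13.11)²/13.11 + (29−26.23)²/26.23 + (7−13.89)²/13.89 + (18−13.89)²/13.89 = 10.1426
df = 2
p-value (upper-tail) = 0.00627
At α=0.1: p < α → reject H₀

reject H₀: yes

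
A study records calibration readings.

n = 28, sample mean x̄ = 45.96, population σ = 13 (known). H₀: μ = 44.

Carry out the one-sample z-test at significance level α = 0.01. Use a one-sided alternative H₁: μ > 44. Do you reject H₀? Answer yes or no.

SE = σ/√n = 13/√28 = 2.4568
z = (x̄−μ₀)/SE = (45.96−44)/2.4568 = 0.7978
p-value (one-sided, H₁ greater) = 0.21249
At α=0.01: p ≥ α → fail to reject H₀

reject H₀: no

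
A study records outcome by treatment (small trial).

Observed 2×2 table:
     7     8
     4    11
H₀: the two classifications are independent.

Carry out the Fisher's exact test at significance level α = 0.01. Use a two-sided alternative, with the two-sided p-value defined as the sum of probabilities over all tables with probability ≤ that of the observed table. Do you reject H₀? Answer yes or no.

reject H₀: no

Margins: r₁=15, r₂=15, c₁=11, c₂=19, n=30
p_obs = C(15,7)·C(15,4)/C(30,11); sum pmf over tables with pmf ≤ p_obs
p-value (two-sided) = 0.44973
At α=0.01: p ≥ α → fail to reject H₀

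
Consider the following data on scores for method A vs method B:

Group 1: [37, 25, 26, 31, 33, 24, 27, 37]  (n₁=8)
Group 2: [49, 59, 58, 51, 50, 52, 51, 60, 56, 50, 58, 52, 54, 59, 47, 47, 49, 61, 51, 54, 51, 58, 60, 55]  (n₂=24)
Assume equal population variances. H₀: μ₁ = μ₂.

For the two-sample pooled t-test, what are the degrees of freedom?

degrees of freedom = 30

df = n₁ + n₂ − 2 = 8 + 24 − 2 = 30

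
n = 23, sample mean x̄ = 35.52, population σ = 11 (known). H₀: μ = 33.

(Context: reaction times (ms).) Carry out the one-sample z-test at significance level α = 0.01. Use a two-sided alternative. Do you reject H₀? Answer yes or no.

reject H₀: no

SE = σ/√n = 11/√23 = 2.2937
z = (x̄−μ₀)/SE = (35.52−33)/2.2937 = 1.0987
p-value (two-sided) = 0.27191
At α=0.01: p ≥ α → fail to reject H₀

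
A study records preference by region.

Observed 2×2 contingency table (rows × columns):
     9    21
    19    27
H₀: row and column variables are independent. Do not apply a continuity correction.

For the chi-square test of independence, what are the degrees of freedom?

df = (r−1)(c−1) = (2−1)·(2−1) = 1

degrees of freedom = 1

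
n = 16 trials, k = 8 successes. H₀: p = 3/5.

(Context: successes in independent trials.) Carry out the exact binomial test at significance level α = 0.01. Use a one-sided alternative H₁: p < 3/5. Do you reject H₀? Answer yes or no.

reject H₀: no

Exact binomial: n=16, k=8, p₀=3/5=0.6000
P(X≤8) from Σ C(n,i)·p₀^i·(1−p₀)^(n−i)
p-value (one-sided, H₁ less) = 0.28394
At α=0.01: p ≥ α → fail to reject H₀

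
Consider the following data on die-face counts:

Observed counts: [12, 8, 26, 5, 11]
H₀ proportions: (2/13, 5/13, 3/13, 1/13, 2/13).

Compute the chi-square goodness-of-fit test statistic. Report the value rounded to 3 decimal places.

test statistic = 20.955

n = 62; E_i = n·p_i = [9.54, 23.85, 14.31, 4.77, 9.54]
χ² = (12−9.54)²/9.54 + (8−23.85)²/23.85 + (26−14.31)²/14.31 + (5−4.77)²/4.77 + (11−9.54)²/9.54 = 20.9554
df = 4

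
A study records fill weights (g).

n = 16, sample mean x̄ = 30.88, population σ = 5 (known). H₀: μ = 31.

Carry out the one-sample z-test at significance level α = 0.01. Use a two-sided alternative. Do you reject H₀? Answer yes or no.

SE = σ/√n = 5/√16 = 1.2500
z = (x̄−μ₀)/SE = (30.88−31)/1.2500 = -0.0960
p-value (two-sided) = 0.92352
At α=0.01: p ≥ α → fail to reject H₀

reject H₀: no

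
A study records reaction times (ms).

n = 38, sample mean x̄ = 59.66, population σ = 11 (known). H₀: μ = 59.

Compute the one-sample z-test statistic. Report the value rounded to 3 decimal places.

SE = σ/√n = 11/√38 = 1.7844
z = (x̄−μ₀)/SE = (59.66−59)/1.7844 = 0.3699

test statistic = 0.370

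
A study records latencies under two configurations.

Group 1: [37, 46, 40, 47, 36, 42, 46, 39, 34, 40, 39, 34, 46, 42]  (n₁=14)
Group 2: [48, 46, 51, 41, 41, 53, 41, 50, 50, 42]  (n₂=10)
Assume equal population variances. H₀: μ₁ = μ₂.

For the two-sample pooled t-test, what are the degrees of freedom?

degrees of freedom = 22

df = n₁ + n₂ − 2 = 14 + 10 − 2 = 22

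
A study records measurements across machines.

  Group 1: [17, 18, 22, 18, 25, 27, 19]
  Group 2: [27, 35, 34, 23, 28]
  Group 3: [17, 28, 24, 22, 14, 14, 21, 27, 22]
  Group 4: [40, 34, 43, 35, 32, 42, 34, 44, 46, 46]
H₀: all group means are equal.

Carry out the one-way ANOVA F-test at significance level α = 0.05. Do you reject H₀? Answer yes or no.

reject H₀: yes

Group means [20.86, 29.40, 21.00, 39.60], grand mean 28.323
SSB = Σnᵢ(x̄ᵢ−x̄)² = 2150.317; SSW = ΣΣ(x−x̄ᵢ)² = 662.457
MSB = 2150.317/3 = 716.7724; MSW = 662.457/27 = 24.5354
F = MSB/MSW = 29.2137
df = (3, 27)
p-value (upper-tail) = 0.00000
At α=0.05: p < α → reject H₀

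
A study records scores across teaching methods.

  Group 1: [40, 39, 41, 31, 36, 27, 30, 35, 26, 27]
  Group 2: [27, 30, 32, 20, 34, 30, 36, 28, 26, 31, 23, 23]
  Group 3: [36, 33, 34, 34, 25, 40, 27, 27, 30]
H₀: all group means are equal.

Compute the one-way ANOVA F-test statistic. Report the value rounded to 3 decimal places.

test statistic = 2.635

Group means [33.20, 28.33, 31.78], grand mean 30.903
SSB = Σnᵢ(x̄ᵢ−x̄)² = 138.887; SSW = ΣΣ(x−x̄ᵢ)² = 737.822
MSB = 138.887/2 = 69.4437; MSW = 737.822/28 = 26.3508
F = MSB/MSW = 2.6354
df = (2, 28)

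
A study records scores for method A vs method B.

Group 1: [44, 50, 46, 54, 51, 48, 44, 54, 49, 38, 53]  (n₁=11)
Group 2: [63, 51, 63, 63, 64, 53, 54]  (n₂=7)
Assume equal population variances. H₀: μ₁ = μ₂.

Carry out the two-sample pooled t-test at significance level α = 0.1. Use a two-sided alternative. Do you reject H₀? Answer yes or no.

reject H₀: yes

x̄₁=48.273, s₁=4.962, n₁=11
x̄₂=58.714, s₂=5.736, n₂=7
s_p² = [10·4.962² + 6·5.736²]/16 = 27.7256
SE = √(s_p²·(1/11+1/7)) = 2.5458
t = (48.273−58.714)/2.5458 = -4.1014
df = 16
p-value (two-sided) = 0.00083
At α=0.1: p < α → reject H₀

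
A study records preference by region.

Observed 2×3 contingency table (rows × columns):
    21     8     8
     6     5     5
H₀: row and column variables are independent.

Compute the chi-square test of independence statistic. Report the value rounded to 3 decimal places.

test statistic = 1.657

Row totals [37, 16], col totals [27, 13, 13], n=53
χ² = (21−18.85)²/18.85 + (8−9.08)²/9.08 + (8−9.08)²/9.08 + (6−8.15)²/8.15 + (5−3.92)²/3.92 + (5−3.92)²/3.92 = 1.6574
df = 2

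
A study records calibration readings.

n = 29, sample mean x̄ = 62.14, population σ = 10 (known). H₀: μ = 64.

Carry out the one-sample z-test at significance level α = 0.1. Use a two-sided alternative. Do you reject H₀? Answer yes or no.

SE = σ/√n = 10/√29 = 1.8570
z = (x̄−μ₀)/SE = (62.14−64)/1.8570 = -1.0016
p-value (two-sided) = 0.31652
At α=0.1: p ≥ α → fail to reject H₀

reject H₀: no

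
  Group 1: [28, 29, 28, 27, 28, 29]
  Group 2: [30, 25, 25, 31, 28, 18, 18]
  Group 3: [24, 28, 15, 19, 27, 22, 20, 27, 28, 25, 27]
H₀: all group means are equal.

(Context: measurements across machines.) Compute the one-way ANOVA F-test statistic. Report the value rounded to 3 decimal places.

Group means [28.17, 25.00, 23.82], grand mean 25.250
SSB = Σnᵢ(x̄ᵢ−x̄)² = 74.030; SSW = ΣΣ(x−x̄ᵢ)² = 356.470
MSB = 74.030/2 = 37.0152; MSW = 356.470/21 = 16.9747
F = MSB/MSW = 2.1806
df = (2, 21)

test statistic = 2.181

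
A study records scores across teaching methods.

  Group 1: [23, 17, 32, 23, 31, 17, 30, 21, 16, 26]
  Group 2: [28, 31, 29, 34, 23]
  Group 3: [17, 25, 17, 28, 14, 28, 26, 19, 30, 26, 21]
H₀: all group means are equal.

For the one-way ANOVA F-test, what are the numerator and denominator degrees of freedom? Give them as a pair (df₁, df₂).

degrees of freedom = [2, 23]

k = 3 groups, N = 26 total
df = (k−1, N−k) = (3−1, 26−3) = (2, 23)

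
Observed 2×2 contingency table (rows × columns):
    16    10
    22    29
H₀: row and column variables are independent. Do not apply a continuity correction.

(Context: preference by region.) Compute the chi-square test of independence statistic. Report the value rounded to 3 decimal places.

test statistic = 2.333

Row totals [26, 51], col totals [38, 39], n=77
χ² = (16−12.83)²/12.83 + (10−13.17)²/13.17 + (22−25.17)²/25.17 + (29−25.83)²/25.83 = 2.3328
df = 1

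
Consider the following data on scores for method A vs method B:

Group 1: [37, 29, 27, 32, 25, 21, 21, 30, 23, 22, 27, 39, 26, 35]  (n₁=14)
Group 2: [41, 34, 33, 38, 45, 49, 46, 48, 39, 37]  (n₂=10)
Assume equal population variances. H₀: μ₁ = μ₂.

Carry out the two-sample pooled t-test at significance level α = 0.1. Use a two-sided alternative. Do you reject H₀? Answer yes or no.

x̄₁=28.143, s₁=5.855, n₁=14
x̄₂=41.000, s₂=5.735, n₂=10
s_p² = [13·5.855² + 9·5.735²]/22 = 33.7143
SE = √(s_p²·(1/14+1/10)) = 2.4041
t = (28.143−41.000)/2.4041 = -5.3481
df = 22
p-value (two-sided) = 0.00002
At α=0.1: p < α → reject H₀

reject H₀: yes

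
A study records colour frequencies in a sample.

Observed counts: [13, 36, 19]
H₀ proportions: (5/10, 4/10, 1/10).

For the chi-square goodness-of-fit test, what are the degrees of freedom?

degrees of freedom = 2

df = k − 1 = 3 − 1 = 2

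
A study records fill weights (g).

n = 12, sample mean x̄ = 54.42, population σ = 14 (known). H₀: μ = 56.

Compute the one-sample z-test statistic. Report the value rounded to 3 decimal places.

SE = σ/√n = 14/√12 = 4.0415
z = (x̄−μ₀)/SE = (54.42−56)/4.0415 = -0.3909

test statistic = -0.391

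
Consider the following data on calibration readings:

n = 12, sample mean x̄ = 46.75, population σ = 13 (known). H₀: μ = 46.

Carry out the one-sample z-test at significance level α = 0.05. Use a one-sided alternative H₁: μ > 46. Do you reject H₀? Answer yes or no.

SE = σ/√n = 13/√12 = 3.7528
z = (x̄−μ₀)/SE = (46.75−46)/3.7528 = 0.1999
p-value (one-sided, H₁ greater) = 0.42080
At α=0.05: p ≥ α → fail to reject H₀

reject H₀: no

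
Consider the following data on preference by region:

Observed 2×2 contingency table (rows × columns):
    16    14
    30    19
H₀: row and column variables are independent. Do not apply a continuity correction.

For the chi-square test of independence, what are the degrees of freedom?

df = (r−1)(c−1) = (2−1)·(2−1) = 1

degrees of freedom = 1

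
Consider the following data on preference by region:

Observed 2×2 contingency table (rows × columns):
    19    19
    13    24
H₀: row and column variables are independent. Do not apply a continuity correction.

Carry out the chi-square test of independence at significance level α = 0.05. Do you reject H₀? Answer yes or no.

reject H₀: no

Row totals [38, 37], col totals [32, 43], n=75
χ² = (19−16.21)²/16.21 + (19−21.79)²/21.79 + (13−15.79)²/15.79 + (24−21.21)²/21.21 = 1.6934
df = 1
p-value (upper-tail) = 0.19316
At α=0.05: p ≥ α → fail to reject H₀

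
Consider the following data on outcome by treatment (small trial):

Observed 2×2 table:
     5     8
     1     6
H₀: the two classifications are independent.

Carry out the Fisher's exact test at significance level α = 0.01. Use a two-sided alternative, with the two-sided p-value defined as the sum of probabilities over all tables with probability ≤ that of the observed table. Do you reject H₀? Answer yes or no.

Margins: r₁=13, r₂=7, c₁=6, c₂=14, n=20
p_obs = C(13,5)·C(7,1)/C(20,6); sum pmf over tables with pmf ≤ p_obs
p-value (two-sided) = 0.35436
At α=0.01: p ≥ α → fail to reject H₀

reject H₀: no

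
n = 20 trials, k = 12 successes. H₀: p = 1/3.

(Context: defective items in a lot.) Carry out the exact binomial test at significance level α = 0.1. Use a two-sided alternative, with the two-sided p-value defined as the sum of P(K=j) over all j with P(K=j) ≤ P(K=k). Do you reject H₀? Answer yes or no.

Exact binomial: n=20, k=12, p₀=1/3=0.3333
P(X=j) = C(n,j)·p₀^j·(1−p₀)^(n−j); p = Σ P(X=j) over j with P(X=j) ≤ P(X=12)
p-value (two-sided) = 0.01628
At α=0.1: p < α → reject H₀

reject H₀: yes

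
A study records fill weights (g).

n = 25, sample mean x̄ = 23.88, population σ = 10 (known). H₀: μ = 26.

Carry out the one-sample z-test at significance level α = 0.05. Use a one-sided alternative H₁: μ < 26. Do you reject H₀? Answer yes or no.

reject H₀: no

SE = σ/√n = 10/√25 = 2.0000
z = (x̄−μ₀)/SE = (23.88−26)/2.0000 = -1.0600
p-value (one-sided, H₁ less) = 0.14457
At α=0.05: p ≥ α → fail to reject H₀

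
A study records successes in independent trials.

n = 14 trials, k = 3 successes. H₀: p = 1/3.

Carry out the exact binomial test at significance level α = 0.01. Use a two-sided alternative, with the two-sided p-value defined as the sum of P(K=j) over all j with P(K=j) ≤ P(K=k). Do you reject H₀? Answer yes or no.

reject H₀: no

Exact binomial: n=14, k=3, p₀=1/3=0.3333
P(X=j) = C(n,j)·p₀^j·(1−p₀)^(n−j); p = Σ P(X=j) over j with P(X=j) ≤ P(X=3)
p-value (two-sided) = 0.41066
At α=0.01: p ≥ α → fail to reject H₀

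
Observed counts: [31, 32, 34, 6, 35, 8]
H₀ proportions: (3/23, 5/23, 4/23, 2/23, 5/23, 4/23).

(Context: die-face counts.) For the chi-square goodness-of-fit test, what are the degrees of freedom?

df = k − 1 = 6 − 1 = 5

degrees of freedom = 5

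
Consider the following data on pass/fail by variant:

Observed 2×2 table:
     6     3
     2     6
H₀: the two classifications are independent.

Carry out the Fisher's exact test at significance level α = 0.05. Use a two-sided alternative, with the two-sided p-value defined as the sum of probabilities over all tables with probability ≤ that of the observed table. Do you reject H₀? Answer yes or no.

reject H₀: no

Margins: r₁=9, r₂=8, c₁=8, c₂=9, n=17
p_obs = C(9,6)·C(8,2)/C(17,8); sum pmf over tables with pmf ≤ p_obs
p-value (two-sided) = 0.15343
At α=0.05: p ≥ α → fail to reject H₀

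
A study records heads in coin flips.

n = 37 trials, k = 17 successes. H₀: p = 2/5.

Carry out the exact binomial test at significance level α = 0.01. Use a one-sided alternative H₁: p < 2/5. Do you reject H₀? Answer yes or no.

Exact binomial: n=37, k=17, p₀=2/5=0.4000
P(X≤17) from Σ C(n,i)·p₀^i·(1−p₀)^(n−i)
p-value (one-sided, H₁ less) = 0.81802
At α=0.01: p ≥ α → fail to reject H₀

reject H₀: no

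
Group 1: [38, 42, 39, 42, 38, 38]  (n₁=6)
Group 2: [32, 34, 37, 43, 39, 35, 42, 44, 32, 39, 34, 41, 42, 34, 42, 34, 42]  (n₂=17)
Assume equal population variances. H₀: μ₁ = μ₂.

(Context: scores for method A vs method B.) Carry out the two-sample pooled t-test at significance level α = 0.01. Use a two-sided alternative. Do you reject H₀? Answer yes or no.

reject H₀: no

x̄₁=39.500, s₁=1.975, n₁=6
x̄₂=38.000, s₂=4.198, n₂=17
s_p² = [5·1.975² + 16·4.198²]/21 = 14.3571
SE = √(s_p²·(1/6+1/17)) = 1.7993
t = (39.500−38.000)/1.7993 = 0.8337
df = 21
p-value (two-sided) = 0.41385
At α=0.01: p ≥ α → fail to reject H₀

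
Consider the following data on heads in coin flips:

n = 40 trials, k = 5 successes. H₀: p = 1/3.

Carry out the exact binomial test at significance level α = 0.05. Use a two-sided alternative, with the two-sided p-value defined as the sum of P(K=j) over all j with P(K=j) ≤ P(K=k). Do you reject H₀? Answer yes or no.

Exact binomial: n=40, k=5, p₀=1/3=0.3333
P(X=j) = C(n,j)·p₀^j·(1−p₀)^(n−j); p = Σ P(X=j) over j with P(X=j) ≤ P(X=5)
p-value (two-sided) = 0.00395
At α=0.05: p < α → reject H₀

reject H₀: yes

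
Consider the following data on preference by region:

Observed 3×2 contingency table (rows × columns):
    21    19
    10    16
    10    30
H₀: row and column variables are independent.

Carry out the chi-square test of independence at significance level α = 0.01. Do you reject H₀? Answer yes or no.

reject H₀: no

Row totals [40, 26, 40], col totals [41, 65], n=106
χ² = (21−15.47)²/15.47 + (19−24.53)²/24.53 + (10−10.06)²/10.06 + (16−15.94)²/15.94 + (10−15.47)²/15.47 + (30−24.53)²/24.53 = 6.3776
df = 2
p-value (upper-tail) = 0.04122
At α=0.01: p ≥ α → fail to reject H₀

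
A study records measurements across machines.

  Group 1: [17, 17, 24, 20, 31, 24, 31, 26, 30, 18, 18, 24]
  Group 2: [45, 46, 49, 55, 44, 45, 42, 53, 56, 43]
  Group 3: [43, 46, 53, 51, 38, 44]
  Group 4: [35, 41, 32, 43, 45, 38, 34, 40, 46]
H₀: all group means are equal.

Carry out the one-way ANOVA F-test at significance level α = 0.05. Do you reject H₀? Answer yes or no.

reject H₀: yes

Group means [23.33, 47.80, 45.83, 39.33], grand mean 37.486
SSB = Σnᵢ(x̄ᵢ−x̄)² = 3916.143; SSW = ΣΣ(x−x̄ᵢ)² = 903.100
MSB = 3916.143/3 = 1305.3811; MSW = 903.100/33 = 27.3667
F = MSB/MSW = 47.6997
df = (3, 33)
p-value (upper-tail) = 0.00000
At α=0.05: p < α → reject H₀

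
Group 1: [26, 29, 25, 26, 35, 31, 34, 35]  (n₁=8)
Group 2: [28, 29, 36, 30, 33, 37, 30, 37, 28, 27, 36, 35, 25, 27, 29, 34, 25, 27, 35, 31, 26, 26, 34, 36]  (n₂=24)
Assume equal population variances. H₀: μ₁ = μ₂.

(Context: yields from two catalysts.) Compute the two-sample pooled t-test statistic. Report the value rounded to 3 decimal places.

x̄₁=30.125, s₁=4.224, n₁=8
x̄₂=30.875, s₂=4.163, n₂=24
s_p² = [7·4.224² + 23·4.163²]/30 = 17.4500
SE = √(s_p²·(1/8+1/24)) = 1.7054
t = (30.125−30.875)/1.7054 = -0.4398
df = 30

test statistic = -0.440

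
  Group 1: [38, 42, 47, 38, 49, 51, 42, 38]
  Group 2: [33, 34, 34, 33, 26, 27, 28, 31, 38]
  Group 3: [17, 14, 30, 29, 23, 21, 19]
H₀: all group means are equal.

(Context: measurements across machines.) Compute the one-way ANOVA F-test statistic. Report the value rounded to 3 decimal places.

test statistic = 33.887

Group means [43.12, 31.56, 21.86], grand mean 32.583
SSB = Σnᵢ(x̄ᵢ−x̄)² = 1703.879; SSW = ΣΣ(x−x̄ᵢ)² = 527.954
MSB = 1703.879/2 = 851.9395; MSW = 527.954/21 = 25.1407
F = MSB/MSW = 33.8869
df = (2, 21)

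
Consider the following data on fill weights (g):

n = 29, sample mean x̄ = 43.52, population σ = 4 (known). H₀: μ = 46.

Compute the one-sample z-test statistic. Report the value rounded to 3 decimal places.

test statistic = -3.339

SE = σ/√n = 4/√29 = 0.7428
z = (x̄−μ₀)/SE = (43.52−46)/0.7428 = -3.3388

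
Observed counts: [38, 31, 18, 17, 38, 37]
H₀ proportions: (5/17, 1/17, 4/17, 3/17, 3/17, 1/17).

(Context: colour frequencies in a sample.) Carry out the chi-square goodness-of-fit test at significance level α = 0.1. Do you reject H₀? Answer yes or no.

reject H₀: yes

n = 179; E_i = n·p_i = [52.65, 10.53, 42.12, 31.59, 31.59, 10.53]
χ² = (38−52.65)²/52.65 + (31−10.53)²/10.53 + (18−42.12)²/42.12 + (17−31.59)²/31.59 + (38−31.59)²/31.59 + (37−10.53)²/10.53 = 132.2678
df = 5
p-value (upper-tail) = 0.00000
At α=0.1: p < α → reject H₀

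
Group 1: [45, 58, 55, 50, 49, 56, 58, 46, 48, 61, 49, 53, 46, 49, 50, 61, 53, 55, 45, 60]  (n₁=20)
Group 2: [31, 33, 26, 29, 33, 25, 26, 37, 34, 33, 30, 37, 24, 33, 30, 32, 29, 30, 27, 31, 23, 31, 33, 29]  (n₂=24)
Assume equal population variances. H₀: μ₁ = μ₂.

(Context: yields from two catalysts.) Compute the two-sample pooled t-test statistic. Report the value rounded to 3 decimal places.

test statistic = 16.028

x̄₁=52.350, s₁=5.393, n₁=20
x̄₂=30.250, s₂=3.721, n₂=24
s_p² = [19·5.393² + 23·3.721²]/42 = 20.7393
SE = √(s_p²·(1/20+1/24)) = 1.3788
t = (52.350−30.250)/1.3788 = 16.0284
df = 42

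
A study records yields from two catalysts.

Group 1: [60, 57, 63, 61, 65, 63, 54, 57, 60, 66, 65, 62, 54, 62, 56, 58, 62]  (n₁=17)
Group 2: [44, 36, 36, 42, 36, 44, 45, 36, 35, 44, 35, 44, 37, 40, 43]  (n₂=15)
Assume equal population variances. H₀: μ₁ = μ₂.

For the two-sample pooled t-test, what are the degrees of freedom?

degrees of freedom = 30

df = n₁ + n₂ − 2 = 17 + 15 − 2 = 30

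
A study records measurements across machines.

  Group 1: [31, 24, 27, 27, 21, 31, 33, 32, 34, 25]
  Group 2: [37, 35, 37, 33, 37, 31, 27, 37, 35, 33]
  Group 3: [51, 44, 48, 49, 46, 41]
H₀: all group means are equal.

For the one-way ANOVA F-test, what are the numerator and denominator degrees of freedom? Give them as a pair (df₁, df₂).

k = 3 groups, N = 26 total
df = (k−1, N−k) = (3−1, 26−3) = (2, 23)

degrees of freedom = [2, 23]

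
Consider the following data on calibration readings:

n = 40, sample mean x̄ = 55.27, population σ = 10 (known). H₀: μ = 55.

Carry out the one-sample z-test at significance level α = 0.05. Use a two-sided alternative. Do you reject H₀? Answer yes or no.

SE = σ/√n = 10/√40 = 1.5811
z = (x̄−μ₀)/SE = (55.27−55)/1.5811 = 0.1708
p-value (two-sided) = 0.86441
At α=0.05: p ≥ α → fail to reject H₀

reject H₀: no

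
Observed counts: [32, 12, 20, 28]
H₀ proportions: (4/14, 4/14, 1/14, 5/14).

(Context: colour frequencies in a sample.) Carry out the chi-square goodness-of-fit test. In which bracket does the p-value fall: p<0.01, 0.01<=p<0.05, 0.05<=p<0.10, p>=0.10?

p-value bracket: p<0.01

n = 92; E_i = n·p_i = [26.29, 26.29, 6.57, 32.86]
χ² = (32−26.29)²/26.29 + (12−26.29)²/26.29 + (20−6.57)²/6.57 + (28−32.86)²/32.86 = 37.1652
df = 3
p-value (upper-tail) = 0.00000
→ bracket: p<0.01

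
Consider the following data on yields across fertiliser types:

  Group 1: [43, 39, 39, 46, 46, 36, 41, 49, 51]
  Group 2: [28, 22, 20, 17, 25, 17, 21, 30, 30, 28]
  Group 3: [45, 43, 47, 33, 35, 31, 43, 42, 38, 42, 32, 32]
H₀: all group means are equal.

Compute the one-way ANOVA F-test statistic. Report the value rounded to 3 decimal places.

Group means [43.33, 23.80, 38.58], grand mean 35.194
SSB = Σnᵢ(x̄ᵢ−x̄)² = 2032.322; SSW = ΣΣ(x−x̄ᵢ)² = 796.517
MSB = 2032.322/2 = 1016.1610; MSW = 796.517/28 = 28.4470
F = MSB/MSW = 35.7212
df = (2, 28)

test statistic = 35.721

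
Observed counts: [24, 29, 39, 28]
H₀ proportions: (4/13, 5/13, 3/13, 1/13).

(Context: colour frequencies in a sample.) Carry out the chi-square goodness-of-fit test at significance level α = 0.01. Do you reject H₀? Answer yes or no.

reject H₀: yes

n = 120; E_i = n·p_i = [36.92, 46.15, 27.69, 9.23]
χ² = (24−36.92)²/36.92 + (29−46.15)²/46.15 + (39−27.69)²/27.69 + (28−9.23)²/9.23 = 53.6800
df = 3
p-value (upper-tail) = 0.00000
At α=0.01: p < α → reject H₀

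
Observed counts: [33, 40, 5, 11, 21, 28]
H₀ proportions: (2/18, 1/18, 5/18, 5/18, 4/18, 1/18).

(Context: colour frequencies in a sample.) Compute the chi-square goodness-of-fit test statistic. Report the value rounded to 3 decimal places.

test statistic = 262.167

n = 138; E_i = n·p_i = [15.33, 7.67, 38.33, 38.33, 30.67, 7.67]
χ² = (33−15.33)²/15.33 + (40−7.67)²/7.67 + (5−38.33)²/38.33 + (11−38.33)²/38.33 + (21−30.67)²/30.67 + (28−7.67)²/7.67 = 262.1674
df = 5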